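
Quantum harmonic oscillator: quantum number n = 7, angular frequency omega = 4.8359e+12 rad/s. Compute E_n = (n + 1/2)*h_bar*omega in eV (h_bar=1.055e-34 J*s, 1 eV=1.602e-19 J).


E = (n + 1/2) * h_bar * omega
= (7 + 0.5) * 1.055e-34 * 4.8359e+12
= 7.5 * 5.1019e-22
= 3.8264e-21 J
= 0.0239 eV

0.0239


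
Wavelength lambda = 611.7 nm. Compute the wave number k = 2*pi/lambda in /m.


k = 2 * pi / lambda
= 6.2832 / (611.7e-9)
= 6.2832 / 6.1170e-07
= 1.0272e+07 /m

1.0272e+07


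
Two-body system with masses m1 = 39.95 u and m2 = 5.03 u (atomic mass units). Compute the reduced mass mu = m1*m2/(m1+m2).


mu = m1 * m2 / (m1 + m2)
= 39.95 * 5.03 / (39.95 + 5.03)
= 200.9485 / 44.98
= 4.4675 u

4.4675


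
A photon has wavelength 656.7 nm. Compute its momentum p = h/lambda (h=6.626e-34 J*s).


p = h / lambda
= 6.626e-34 / (656.7e-9)
= 6.626e-34 / 6.5670e-07
= 1.0090e-27 kg*m/s

1.0090e-27


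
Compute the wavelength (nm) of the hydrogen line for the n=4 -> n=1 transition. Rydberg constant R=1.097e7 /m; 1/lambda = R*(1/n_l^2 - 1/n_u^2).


1/lambda = R * (1/n_l^2 - 1/n_u^2)
= 1.097e7 * (1/1^2 - 1/4^2)
= 1.097e7 * (1.0 - 0.0625)
= 1.097e7 * 0.9375
= 1.0284e+07 /m
lambda = 1 / 1.0284e+07 = 97.2349 nm

97.2349


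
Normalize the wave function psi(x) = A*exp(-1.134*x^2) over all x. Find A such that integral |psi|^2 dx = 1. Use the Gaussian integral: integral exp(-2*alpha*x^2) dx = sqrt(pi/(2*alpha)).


integral |psi|^2 dx = A^2 * sqrt(pi/(2*alpha)) = 1
A^2 = sqrt(2*alpha/pi)
= sqrt(2 * 1.134 / pi)
= 0.849663
A = sqrt(0.849663)
= 0.9218

0.9218


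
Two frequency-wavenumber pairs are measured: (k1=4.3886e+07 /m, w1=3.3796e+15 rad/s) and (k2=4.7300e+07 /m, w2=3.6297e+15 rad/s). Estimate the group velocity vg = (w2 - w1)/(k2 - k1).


vg = (w2 - w1) / (k2 - k1)
= (3.6297e+15 - 3.3796e+15) / (4.7300e+07 - 4.3886e+07)
= 2.5010e+14 / 3.4140e+06
= 7.3257e+07 m/s

7.3257e+07


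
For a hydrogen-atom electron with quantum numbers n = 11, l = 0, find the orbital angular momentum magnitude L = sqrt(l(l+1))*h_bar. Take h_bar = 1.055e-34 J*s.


L = sqrt(l*(l+1)) * h_bar
= sqrt(0 * 1) * 1.055e-34
= sqrt(0) * 1.055e-34
= 0.0 * 1.055e-34
= 0.0000e+00 J*s

0.0000e+00


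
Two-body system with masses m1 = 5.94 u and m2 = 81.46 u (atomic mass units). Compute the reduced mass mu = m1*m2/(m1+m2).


mu = m1 * m2 / (m1 + m2)
= 5.94 * 81.46 / (5.94 + 81.46)
= 483.8724 / 87.4
= 5.5363 u

5.5363


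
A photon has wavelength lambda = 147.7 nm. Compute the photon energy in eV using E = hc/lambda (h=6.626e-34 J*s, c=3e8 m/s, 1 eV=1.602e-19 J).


E = hc / lambda
= (6.626e-34)(3e8) / (147.7e-9)
= 1.9878e-25 / 1.4770e-07
= 1.3458e-18 J
Converting to eV: 1.3458e-18 / 1.602e-19
= 8.401 eV

8.401


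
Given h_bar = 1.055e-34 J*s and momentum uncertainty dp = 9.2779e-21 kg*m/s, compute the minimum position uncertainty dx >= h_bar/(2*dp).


dx = h_bar / (2 * dp)
= 1.055e-34 / (2 * 9.2779e-21)
= 1.055e-34 / 1.8556e-20
= 5.6856e-15 m

5.6856e-15


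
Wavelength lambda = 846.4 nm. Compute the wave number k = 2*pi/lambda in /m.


k = 2 * pi / lambda
= 6.2832 / (846.4e-9)
= 6.2832 / 8.4640e-07
= 7.4234e+06 /m

7.4234e+06


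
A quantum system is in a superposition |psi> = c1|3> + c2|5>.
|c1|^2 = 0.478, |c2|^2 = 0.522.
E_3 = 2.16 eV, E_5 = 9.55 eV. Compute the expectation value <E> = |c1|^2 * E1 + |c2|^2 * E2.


<E> = |c1|^2 * E1 + |c2|^2 * E2
= 0.478 * 2.16 + 0.522 * 9.55
= 1.0325 + 4.9851
= 6.0176 eV

6.0176


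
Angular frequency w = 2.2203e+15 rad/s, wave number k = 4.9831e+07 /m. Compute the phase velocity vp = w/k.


vp = w / k
= 2.2203e+15 / 4.9831e+07
= 4.4557e+07 m/s

4.4557e+07


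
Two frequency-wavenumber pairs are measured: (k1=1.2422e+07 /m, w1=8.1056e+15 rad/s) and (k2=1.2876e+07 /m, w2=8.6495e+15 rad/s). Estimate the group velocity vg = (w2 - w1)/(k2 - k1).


vg = (w2 - w1) / (k2 - k1)
= (8.6495e+15 - 8.1056e+15) / (1.2876e+07 - 1.2422e+07)
= 5.4390e+14 / 4.5400e+05
= 1.1980e+09 m/s

1.1980e+09


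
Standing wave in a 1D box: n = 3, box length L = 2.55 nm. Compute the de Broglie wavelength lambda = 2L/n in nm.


lambda = 2L / n
= 2 * 2.55 / 3
= 5.1 / 3
= 1.7 nm

1.7


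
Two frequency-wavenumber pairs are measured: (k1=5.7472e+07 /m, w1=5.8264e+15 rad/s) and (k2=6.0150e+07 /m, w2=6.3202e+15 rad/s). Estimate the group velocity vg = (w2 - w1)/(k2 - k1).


vg = (w2 - w1) / (k2 - k1)
= (6.3202e+15 - 5.8264e+15) / (6.0150e+07 - 5.7472e+07)
= 4.9380e+14 / 2.6780e+06
= 1.8439e+08 m/s

1.8439e+08


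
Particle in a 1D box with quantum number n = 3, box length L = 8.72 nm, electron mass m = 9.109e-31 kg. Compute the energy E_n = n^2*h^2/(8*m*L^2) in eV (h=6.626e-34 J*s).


E = n^2 * h^2 / (8 * m * L^2)
= 3^2 * (6.626e-34)^2 / (8 * 9.109e-31 * (8.72e-9)^2)
= 9 * 4.3904e-67 / (8 * 9.109e-31 * 7.6038e-17)
= 7.1310e-21 J
= 0.0445 eV

0.0445


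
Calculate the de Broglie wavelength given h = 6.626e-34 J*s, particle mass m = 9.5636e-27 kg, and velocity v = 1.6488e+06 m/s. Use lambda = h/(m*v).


lambda = h / (m * v)
= 6.626e-34 / (9.5636e-27 * 1.6488e+06)
= 6.626e-34 / 1.5768e-20
= 4.2021e-14 m

4.2021e-14


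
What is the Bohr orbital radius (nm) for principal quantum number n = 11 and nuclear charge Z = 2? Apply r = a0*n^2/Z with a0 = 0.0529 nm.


r = a0 * n^2 / Z
= 0.0529 * 11^2 / 2
= 0.0529 * 121 / 2
= 3.2005 nm

3.2005


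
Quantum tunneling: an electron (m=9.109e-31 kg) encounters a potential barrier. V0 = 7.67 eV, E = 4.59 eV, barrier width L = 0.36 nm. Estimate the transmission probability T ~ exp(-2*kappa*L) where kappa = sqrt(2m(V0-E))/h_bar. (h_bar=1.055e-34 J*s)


V0 - E = 3.08 eV = 4.9342e-19 J
kappa = sqrt(2 * m * (V0-E)) / h_bar
= sqrt(2 * 9.109e-31 * 4.9342e-19) / 1.055e-34
= 8.9868e+09 /m
2*kappa*L = 2 * 8.9868e+09 * 0.36e-9
= 6.4705
T = exp(-6.4705) = 1.548471e-03

1.548471e-03


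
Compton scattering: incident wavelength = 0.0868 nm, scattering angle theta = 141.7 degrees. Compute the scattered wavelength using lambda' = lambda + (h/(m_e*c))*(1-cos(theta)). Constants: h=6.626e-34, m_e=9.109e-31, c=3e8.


Compton wavelength: h/(m_e*c) = 2.4247e-12 m
d_lambda = 2.4247e-12 * (1 - cos(141.7 deg))
= 2.4247e-12 * 1.784776
= 4.3276e-12 m = 0.004328 nm
lambda' = 0.0868 + 0.004328
= 0.091128 nm

0.091128


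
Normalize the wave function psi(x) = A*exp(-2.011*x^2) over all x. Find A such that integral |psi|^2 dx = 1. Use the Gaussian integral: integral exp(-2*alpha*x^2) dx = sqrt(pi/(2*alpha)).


integral |psi|^2 dx = A^2 * sqrt(pi/(2*alpha)) = 1
A^2 = sqrt(2*alpha/pi)
= sqrt(2 * 2.011 / pi)
= 1.131478
A = sqrt(1.131478)
= 1.0637

1.0637


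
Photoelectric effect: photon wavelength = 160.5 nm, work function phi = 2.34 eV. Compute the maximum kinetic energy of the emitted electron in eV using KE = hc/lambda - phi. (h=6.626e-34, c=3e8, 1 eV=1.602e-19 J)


E_photon = hc / lambda
= (6.626e-34)(3e8) / (160.5e-9)
= 1.2385e-18 J
= 7.731 eV
KE = E_photon - phi
= 7.731 - 2.34
= 5.391 eV

5.391


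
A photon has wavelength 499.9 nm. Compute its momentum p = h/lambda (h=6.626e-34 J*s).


p = h / lambda
= 6.626e-34 / (499.9e-9)
= 6.626e-34 / 4.9990e-07
= 1.3255e-27 kg*m/s

1.3255e-27


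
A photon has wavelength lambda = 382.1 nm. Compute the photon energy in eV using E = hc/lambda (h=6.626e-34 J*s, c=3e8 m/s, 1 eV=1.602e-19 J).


E = hc / lambda
= (6.626e-34)(3e8) / (382.1e-9)
= 1.9878e-25 / 3.8210e-07
= 5.2023e-19 J
Converting to eV: 5.2023e-19 / 1.602e-19
= 3.2474 eV

3.2474


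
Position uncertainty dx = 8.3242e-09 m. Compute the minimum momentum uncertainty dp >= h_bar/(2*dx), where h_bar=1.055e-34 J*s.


dp = h_bar / (2 * dx)
= 1.055e-34 / (2 * 8.3242e-09)
= 1.055e-34 / 1.6648e-08
= 6.3369e-27 kg*m/s

6.3369e-27


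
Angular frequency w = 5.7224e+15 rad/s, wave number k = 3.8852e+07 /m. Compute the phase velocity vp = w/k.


vp = w / k
= 5.7224e+15 / 3.8852e+07
= 1.4729e+08 m/s

1.4729e+08


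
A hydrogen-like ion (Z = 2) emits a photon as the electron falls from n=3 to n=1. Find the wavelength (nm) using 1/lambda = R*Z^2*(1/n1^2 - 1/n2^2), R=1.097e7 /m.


1/lambda = R * Z^2 * (1/n1^2 - 1/n2^2)
= 1.097e7 * 2^2 * (1/1^2 - 1/3^2)
= 1.097e7 * 4 * (1.0 - 0.111111)
= 3.9004e+07 /m
lambda = 1 / 3.9004e+07
= 25.6381 nm

25.6381


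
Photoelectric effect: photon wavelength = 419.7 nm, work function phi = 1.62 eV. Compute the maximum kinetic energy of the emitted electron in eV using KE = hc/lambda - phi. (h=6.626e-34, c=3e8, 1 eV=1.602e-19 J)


E_photon = hc / lambda
= (6.626e-34)(3e8) / (419.7e-9)
= 4.7362e-19 J
= 2.9565 eV
KE = E_photon - phi
= 2.9565 - 1.62
= 1.3365 eV

1.3365


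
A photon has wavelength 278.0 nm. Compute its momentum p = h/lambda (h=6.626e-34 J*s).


p = h / lambda
= 6.626e-34 / (278.0e-9)
= 6.626e-34 / 2.7800e-07
= 2.3835e-27 kg*m/s

2.3835e-27


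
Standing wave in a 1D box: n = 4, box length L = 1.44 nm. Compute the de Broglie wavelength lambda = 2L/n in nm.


lambda = 2L / n
= 2 * 1.44 / 4
= 2.88 / 4
= 0.72 nm

0.72


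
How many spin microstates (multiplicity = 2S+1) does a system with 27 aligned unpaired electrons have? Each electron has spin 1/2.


Total spin S = N * (1/2) = 27 * 0.5 = 13.5
Spin multiplicity = 2S + 1
= 2 * 13.5 + 1
= 28

28


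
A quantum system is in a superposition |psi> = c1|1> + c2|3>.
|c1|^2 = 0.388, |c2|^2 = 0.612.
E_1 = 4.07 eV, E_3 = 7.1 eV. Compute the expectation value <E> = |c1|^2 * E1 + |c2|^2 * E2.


<E> = |c1|^2 * E1 + |c2|^2 * E2
= 0.388 * 4.07 + 0.612 * 7.1
= 1.5792 + 4.3452
= 5.9244 eV

5.9244


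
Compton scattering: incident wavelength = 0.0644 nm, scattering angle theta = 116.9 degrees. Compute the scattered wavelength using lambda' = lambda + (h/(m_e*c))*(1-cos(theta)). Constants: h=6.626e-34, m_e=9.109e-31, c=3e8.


Compton wavelength: h/(m_e*c) = 2.4247e-12 m
d_lambda = 2.4247e-12 * (1 - cos(116.9 deg))
= 2.4247e-12 * 1.452435
= 3.5217e-12 m = 0.003522 nm
lambda' = 0.0644 + 0.003522
= 0.067922 nm

0.067922


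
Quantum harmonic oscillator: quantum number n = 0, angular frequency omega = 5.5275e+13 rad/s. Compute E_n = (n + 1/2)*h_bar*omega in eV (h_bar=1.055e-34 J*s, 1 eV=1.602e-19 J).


E = (n + 1/2) * h_bar * omega
= (0 + 0.5) * 1.055e-34 * 5.5275e+13
= 0.5 * 5.8315e-21
= 2.9158e-21 J
= 0.0182 eV

0.0182


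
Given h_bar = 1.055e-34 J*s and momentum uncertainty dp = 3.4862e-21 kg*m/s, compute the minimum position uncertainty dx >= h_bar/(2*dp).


dx = h_bar / (2 * dp)
= 1.055e-34 / (2 * 3.4862e-21)
= 1.055e-34 / 6.9724e-21
= 1.5131e-14 m

1.5131e-14


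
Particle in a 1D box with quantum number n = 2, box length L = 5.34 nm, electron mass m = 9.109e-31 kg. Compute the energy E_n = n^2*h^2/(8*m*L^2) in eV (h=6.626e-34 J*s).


E = n^2 * h^2 / (8 * m * L^2)
= 2^2 * (6.626e-34)^2 / (8 * 9.109e-31 * (5.34e-9)^2)
= 4 * 4.3904e-67 / (8 * 9.109e-31 * 2.8516e-17)
= 8.4512e-21 J
= 0.0528 eV

0.0528


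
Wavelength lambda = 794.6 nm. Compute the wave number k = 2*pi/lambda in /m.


k = 2 * pi / lambda
= 6.2832 / (794.6e-9)
= 6.2832 / 7.9460e-07
= 7.9074e+06 /m

7.9074e+06


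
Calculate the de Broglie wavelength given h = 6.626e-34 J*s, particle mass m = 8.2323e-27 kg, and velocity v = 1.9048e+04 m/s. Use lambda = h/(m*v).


lambda = h / (m * v)
= 6.626e-34 / (8.2323e-27 * 1.9048e+04)
= 6.626e-34 / 1.5681e-22
= 4.2255e-12 m

4.2255e-12


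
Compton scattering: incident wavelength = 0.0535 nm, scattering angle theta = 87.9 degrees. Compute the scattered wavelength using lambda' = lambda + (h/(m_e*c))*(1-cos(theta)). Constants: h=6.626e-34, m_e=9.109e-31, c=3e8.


Compton wavelength: h/(m_e*c) = 2.4247e-12 m
d_lambda = 2.4247e-12 * (1 - cos(87.9 deg))
= 2.4247e-12 * 0.963356
= 2.3359e-12 m = 0.002336 nm
lambda' = 0.0535 + 0.002336
= 0.055836 nm

0.055836


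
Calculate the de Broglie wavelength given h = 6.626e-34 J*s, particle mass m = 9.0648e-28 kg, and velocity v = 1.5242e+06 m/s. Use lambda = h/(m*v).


lambda = h / (m * v)
= 6.626e-34 / (9.0648e-28 * 1.5242e+06)
= 6.626e-34 / 1.3817e-21
= 4.7957e-13 m

4.7957e-13


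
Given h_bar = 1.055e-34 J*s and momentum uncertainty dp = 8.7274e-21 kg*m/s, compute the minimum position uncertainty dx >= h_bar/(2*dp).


dx = h_bar / (2 * dp)
= 1.055e-34 / (2 * 8.7274e-21)
= 1.055e-34 / 1.7455e-20
= 6.0442e-15 m

6.0442e-15


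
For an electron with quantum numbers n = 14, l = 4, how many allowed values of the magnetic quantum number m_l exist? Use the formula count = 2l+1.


m_l ranges from -l to +l in integer steps
So m_l goes from -4 to +4
Count = 2l + 1 = 2*4 + 1
= 9

9


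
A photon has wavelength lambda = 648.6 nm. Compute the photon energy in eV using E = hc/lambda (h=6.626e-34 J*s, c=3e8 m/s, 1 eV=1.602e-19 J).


E = hc / lambda
= (6.626e-34)(3e8) / (648.6e-9)
= 1.9878e-25 / 6.4860e-07
= 3.0648e-19 J
Converting to eV: 3.0648e-19 / 1.602e-19
= 1.9131 eV

1.9131


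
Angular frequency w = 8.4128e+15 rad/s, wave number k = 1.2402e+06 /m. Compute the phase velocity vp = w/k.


vp = w / k
= 8.4128e+15 / 1.2402e+06
= 6.7834e+09 m/s

6.7834e+09


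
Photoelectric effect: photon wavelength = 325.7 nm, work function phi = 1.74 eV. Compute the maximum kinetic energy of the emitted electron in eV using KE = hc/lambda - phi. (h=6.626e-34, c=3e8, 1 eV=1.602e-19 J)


E_photon = hc / lambda
= (6.626e-34)(3e8) / (325.7e-9)
= 6.1032e-19 J
= 3.8097 eV
KE = E_photon - phi
= 3.8097 - 1.74
= 2.0697 eV

2.0697


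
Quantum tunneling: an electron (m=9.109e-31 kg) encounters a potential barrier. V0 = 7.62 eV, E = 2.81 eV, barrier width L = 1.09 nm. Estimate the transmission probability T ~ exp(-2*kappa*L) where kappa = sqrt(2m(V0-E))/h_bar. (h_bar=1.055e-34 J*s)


V0 - E = 4.81 eV = 7.7056e-19 J
kappa = sqrt(2 * m * (V0-E)) / h_bar
= sqrt(2 * 9.109e-31 * 7.7056e-19) / 1.055e-34
= 1.1231e+10 /m
2*kappa*L = 2 * 1.1231e+10 * 1.09e-9
= 24.4826
T = exp(-24.4826) = 2.329841e-11

2.329841e-11


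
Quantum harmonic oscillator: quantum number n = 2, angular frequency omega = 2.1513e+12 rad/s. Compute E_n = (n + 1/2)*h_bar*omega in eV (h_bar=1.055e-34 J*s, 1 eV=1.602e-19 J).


E = (n + 1/2) * h_bar * omega
= (2 + 0.5) * 1.055e-34 * 2.1513e+12
= 2.5 * 2.2696e-22
= 5.6741e-22 J
= 0.0035 eV

0.0035


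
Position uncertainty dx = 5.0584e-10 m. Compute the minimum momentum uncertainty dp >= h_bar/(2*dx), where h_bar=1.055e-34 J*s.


dp = h_bar / (2 * dx)
= 1.055e-34 / (2 * 5.0584e-10)
= 1.055e-34 / 1.0117e-09
= 1.0428e-25 kg*m/s

1.0428e-25


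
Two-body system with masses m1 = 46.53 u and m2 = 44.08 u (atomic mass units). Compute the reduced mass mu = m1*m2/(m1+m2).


mu = m1 * m2 / (m1 + m2)
= 46.53 * 44.08 / (46.53 + 44.08)
= 2051.0424 / 90.61
= 22.6359 u

22.6359


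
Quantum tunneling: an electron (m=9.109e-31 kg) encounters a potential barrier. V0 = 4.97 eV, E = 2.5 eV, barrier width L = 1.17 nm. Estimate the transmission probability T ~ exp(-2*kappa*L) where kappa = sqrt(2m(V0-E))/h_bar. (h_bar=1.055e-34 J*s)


V0 - E = 2.47 eV = 3.9569e-19 J
kappa = sqrt(2 * m * (V0-E)) / h_bar
= sqrt(2 * 9.109e-31 * 3.9569e-19) / 1.055e-34
= 8.0478e+09 /m
2*kappa*L = 2 * 8.0478e+09 * 1.17e-9
= 18.8319
T = exp(-18.8319) = 6.628606e-09

6.628606e-09


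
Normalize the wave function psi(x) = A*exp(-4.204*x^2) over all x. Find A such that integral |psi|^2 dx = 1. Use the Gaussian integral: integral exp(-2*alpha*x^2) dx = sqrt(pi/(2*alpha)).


integral |psi|^2 dx = A^2 * sqrt(pi/(2*alpha)) = 1
A^2 = sqrt(2*alpha/pi)
= sqrt(2 * 4.204 / pi)
= 1.635955
A = sqrt(1.635955)
= 1.279

1.279


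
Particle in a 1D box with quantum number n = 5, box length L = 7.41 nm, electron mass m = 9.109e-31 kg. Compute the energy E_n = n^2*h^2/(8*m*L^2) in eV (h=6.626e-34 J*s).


E = n^2 * h^2 / (8 * m * L^2)
= 5^2 * (6.626e-34)^2 / (8 * 9.109e-31 * (7.41e-9)^2)
= 25 * 4.3904e-67 / (8 * 9.109e-31 * 5.4908e-17)
= 2.7431e-20 J
= 0.1712 eV

0.1712


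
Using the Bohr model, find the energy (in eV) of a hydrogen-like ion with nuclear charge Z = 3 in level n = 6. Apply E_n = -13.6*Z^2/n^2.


E_n = -13.6 * Z^2 / n^2
= -13.6 * 3^2 / 6^2
= -13.6 * 9 / 36
= -3.4 eV

-3.4


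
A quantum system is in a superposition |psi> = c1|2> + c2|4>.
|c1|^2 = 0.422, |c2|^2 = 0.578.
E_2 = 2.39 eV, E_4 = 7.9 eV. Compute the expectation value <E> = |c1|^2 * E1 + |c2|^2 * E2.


<E> = |c1|^2 * E1 + |c2|^2 * E2
= 0.422 * 2.39 + 0.578 * 7.9
= 1.0086 + 4.5662
= 5.5748 eV

5.5748


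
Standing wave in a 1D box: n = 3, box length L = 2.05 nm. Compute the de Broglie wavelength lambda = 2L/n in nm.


lambda = 2L / n
= 2 * 2.05 / 3
= 4.1 / 3
= 1.3667 nm

1.3667


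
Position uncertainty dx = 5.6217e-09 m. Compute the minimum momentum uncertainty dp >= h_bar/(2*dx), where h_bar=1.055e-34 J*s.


dp = h_bar / (2 * dx)
= 1.055e-34 / (2 * 5.6217e-09)
= 1.055e-34 / 1.1243e-08
= 9.3833e-27 kg*m/s

9.3833e-27


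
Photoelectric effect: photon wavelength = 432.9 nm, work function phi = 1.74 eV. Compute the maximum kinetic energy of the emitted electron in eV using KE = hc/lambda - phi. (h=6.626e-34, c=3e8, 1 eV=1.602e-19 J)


E_photon = hc / lambda
= (6.626e-34)(3e8) / (432.9e-9)
= 4.5918e-19 J
= 2.8663 eV
KE = E_photon - phi
= 2.8663 - 1.74
= 1.1263 eV

1.1263


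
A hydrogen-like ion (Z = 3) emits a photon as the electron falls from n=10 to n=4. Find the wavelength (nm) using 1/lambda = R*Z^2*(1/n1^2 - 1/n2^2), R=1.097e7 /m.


1/lambda = R * Z^2 * (1/n1^2 - 1/n2^2)
= 1.097e7 * 3^2 * (1/4^2 - 1/10^2)
= 1.097e7 * 9 * (0.0625 - 0.01)
= 5.1833e+06 /m
lambda = 1 / 5.1833e+06
= 192.9264 nm

192.9264


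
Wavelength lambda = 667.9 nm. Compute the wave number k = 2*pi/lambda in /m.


k = 2 * pi / lambda
= 6.2832 / (667.9e-9)
= 6.2832 / 6.6790e-07
= 9.4074e+06 /m

9.4074e+06


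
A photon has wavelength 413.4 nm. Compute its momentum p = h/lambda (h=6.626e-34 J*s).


p = h / lambda
= 6.626e-34 / (413.4e-9)
= 6.626e-34 / 4.1340e-07
= 1.6028e-27 kg*m/s

1.6028e-27


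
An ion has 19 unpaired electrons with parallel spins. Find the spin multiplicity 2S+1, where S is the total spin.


Total spin S = N * (1/2) = 19 * 0.5 = 9.5
Spin multiplicity = 2S + 1
= 2 * 9.5 + 1
= 20

20


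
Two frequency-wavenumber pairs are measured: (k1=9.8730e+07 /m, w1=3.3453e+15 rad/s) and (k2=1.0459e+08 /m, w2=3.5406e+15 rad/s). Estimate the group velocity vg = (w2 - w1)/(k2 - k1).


vg = (w2 - w1) / (k2 - k1)
= (3.5406e+15 - 3.3453e+15) / (1.0459e+08 - 9.8730e+07)
= 1.9530e+14 / 5.8600e+06
= 3.3328e+07 m/s

3.3328e+07


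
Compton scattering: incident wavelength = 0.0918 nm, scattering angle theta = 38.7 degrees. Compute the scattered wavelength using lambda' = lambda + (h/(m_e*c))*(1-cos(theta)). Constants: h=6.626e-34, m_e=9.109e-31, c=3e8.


Compton wavelength: h/(m_e*c) = 2.4247e-12 m
d_lambda = 2.4247e-12 * (1 - cos(38.7 deg))
= 2.4247e-12 * 0.21957
= 5.3239e-13 m = 0.000532 nm
lambda' = 0.0918 + 0.000532
= 0.092332 nm

0.092332


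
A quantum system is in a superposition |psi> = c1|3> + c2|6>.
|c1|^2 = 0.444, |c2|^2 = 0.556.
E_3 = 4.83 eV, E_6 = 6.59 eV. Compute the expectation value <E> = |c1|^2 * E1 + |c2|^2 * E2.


<E> = |c1|^2 * E1 + |c2|^2 * E2
= 0.444 * 4.83 + 0.556 * 6.59
= 2.1445 + 3.664
= 5.8086 eV

5.8086


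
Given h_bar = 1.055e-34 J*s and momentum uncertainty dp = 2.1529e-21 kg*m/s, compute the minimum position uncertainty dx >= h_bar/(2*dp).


dx = h_bar / (2 * dp)
= 1.055e-34 / (2 * 2.1529e-21)
= 1.055e-34 / 4.3058e-21
= 2.4502e-14 m

2.4502e-14


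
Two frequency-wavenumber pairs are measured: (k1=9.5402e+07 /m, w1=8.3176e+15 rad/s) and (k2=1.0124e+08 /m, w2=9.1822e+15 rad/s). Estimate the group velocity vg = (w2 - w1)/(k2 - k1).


vg = (w2 - w1) / (k2 - k1)
= (9.1822e+15 - 8.3176e+15) / (1.0124e+08 - 9.5402e+07)
= 8.6460e+14 / 5.8380e+06
= 1.4810e+08 m/s

1.4810e+08


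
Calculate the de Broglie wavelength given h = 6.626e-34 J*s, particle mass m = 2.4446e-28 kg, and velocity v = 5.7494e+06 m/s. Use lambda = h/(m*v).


lambda = h / (m * v)
= 6.626e-34 / (2.4446e-28 * 5.7494e+06)
= 6.626e-34 / 1.4055e-21
= 4.7143e-13 m

4.7143e-13


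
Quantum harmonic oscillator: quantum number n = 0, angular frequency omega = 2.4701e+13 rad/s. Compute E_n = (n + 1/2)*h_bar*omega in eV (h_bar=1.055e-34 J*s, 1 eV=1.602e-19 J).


E = (n + 1/2) * h_bar * omega
= (0 + 0.5) * 1.055e-34 * 2.4701e+13
= 0.5 * 2.6060e-21
= 1.3030e-21 J
= 0.0081 eV

0.0081


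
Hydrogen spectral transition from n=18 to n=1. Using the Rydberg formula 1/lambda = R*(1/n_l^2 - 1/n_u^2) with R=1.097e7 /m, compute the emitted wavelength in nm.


1/lambda = R * (1/n_l^2 - 1/n_u^2)
= 1.097e7 * (1/1^2 - 1/18^2)
= 1.097e7 * (1.0 - 0.003086)
= 1.097e7 * 0.996914
= 1.0936e+07 /m
lambda = 1 / 1.0936e+07 = 91.4399 nm

91.4399


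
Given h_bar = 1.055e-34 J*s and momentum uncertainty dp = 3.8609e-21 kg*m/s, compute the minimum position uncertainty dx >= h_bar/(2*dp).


dx = h_bar / (2 * dp)
= 1.055e-34 / (2 * 3.8609e-21)
= 1.055e-34 / 7.7218e-21
= 1.3663e-14 m

1.3663e-14


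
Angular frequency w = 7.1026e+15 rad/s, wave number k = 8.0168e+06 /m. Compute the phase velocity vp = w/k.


vp = w / k
= 7.1026e+15 / 8.0168e+06
= 8.8596e+08 m/s

8.8596e+08


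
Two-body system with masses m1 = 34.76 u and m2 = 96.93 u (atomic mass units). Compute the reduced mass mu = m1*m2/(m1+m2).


mu = m1 * m2 / (m1 + m2)
= 34.76 * 96.93 / (34.76 + 96.93)
= 3369.2868 / 131.69
= 25.585 u

25.585


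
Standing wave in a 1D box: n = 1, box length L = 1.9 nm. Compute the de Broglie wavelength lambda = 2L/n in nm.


lambda = 2L / n
= 2 * 1.9 / 1
= 3.8 / 1
= 3.8 nm

3.8


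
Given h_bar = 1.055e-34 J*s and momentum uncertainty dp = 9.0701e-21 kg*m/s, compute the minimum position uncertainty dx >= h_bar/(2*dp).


dx = h_bar / (2 * dp)
= 1.055e-34 / (2 * 9.0701e-21)
= 1.055e-34 / 1.8140e-20
= 5.8158e-15 m

5.8158e-15


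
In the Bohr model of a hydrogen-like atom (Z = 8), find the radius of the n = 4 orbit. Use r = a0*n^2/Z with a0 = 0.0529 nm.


r = a0 * n^2 / Z
= 0.0529 * 4^2 / 8
= 0.0529 * 16 / 8
= 0.1058 nm

0.1058


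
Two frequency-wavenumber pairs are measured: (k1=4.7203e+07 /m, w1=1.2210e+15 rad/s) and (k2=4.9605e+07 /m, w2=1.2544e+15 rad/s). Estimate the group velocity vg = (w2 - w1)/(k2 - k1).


vg = (w2 - w1) / (k2 - k1)
= (1.2544e+15 - 1.2210e+15) / (4.9605e+07 - 4.7203e+07)
= 3.3400e+13 / 2.4020e+06
= 1.3905e+07 m/s

1.3905e+07


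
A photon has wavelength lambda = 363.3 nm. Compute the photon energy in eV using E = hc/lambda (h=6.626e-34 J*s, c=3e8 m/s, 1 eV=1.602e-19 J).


E = hc / lambda
= (6.626e-34)(3e8) / (363.3e-9)
= 1.9878e-25 / 3.6330e-07
= 5.4715e-19 J
Converting to eV: 5.4715e-19 / 1.602e-19
= 3.4154 eV

3.4154


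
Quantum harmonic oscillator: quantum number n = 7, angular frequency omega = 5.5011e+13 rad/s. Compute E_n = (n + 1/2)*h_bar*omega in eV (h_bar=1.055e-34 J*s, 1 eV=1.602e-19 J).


E = (n + 1/2) * h_bar * omega
= (7 + 0.5) * 1.055e-34 * 5.5011e+13
= 7.5 * 5.8037e-21
= 4.3527e-20 J
= 0.2717 eV

0.2717


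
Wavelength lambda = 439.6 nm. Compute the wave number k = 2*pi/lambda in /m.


k = 2 * pi / lambda
= 6.2832 / (439.6e-9)
= 6.2832 / 4.3960e-07
= 1.4293e+07 /m

1.4293e+07


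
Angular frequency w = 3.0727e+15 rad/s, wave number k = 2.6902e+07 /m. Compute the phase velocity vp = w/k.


vp = w / k
= 3.0727e+15 / 2.6902e+07
= 1.1422e+08 m/s

1.1422e+08


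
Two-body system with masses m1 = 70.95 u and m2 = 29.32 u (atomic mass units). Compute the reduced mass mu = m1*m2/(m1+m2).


mu = m1 * m2 / (m1 + m2)
= 70.95 * 29.32 / (70.95 + 29.32)
= 2080.254 / 100.27
= 20.7465 u

20.7465


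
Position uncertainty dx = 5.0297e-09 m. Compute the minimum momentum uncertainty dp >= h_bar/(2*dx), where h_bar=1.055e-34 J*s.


dp = h_bar / (2 * dx)
= 1.055e-34 / (2 * 5.0297e-09)
= 1.055e-34 / 1.0059e-08
= 1.0488e-26 kg*m/s

1.0488e-26


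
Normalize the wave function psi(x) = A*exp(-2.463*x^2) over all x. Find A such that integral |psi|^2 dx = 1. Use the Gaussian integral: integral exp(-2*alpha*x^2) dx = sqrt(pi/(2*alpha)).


integral |psi|^2 dx = A^2 * sqrt(pi/(2*alpha)) = 1
A^2 = sqrt(2*alpha/pi)
= sqrt(2 * 2.463 / pi)
= 1.252196
A = sqrt(1.252196)
= 1.119

1.119


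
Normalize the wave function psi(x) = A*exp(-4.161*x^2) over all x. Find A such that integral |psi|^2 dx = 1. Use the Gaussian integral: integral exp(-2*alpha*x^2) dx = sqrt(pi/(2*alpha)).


integral |psi|^2 dx = A^2 * sqrt(pi/(2*alpha)) = 1
A^2 = sqrt(2*alpha/pi)
= sqrt(2 * 4.161 / pi)
= 1.627567
A = sqrt(1.627567)
= 1.2758

1.2758


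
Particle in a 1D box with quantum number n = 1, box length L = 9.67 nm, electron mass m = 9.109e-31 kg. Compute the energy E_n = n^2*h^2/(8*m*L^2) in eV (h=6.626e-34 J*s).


E = n^2 * h^2 / (8 * m * L^2)
= 1^2 * (6.626e-34)^2 / (8 * 9.109e-31 * (9.67e-9)^2)
= 1 * 4.3904e-67 / (8 * 9.109e-31 * 9.3509e-17)
= 6.4430e-22 J
= 0.004 eV

0.004


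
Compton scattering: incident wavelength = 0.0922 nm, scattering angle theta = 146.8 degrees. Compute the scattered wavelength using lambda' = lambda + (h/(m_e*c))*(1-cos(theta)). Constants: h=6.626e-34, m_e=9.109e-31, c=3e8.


Compton wavelength: h/(m_e*c) = 2.4247e-12 m
d_lambda = 2.4247e-12 * (1 - cos(146.8 deg))
= 2.4247e-12 * 1.836764
= 4.4536e-12 m = 0.004454 nm
lambda' = 0.0922 + 0.004454
= 0.096654 nm

0.096654


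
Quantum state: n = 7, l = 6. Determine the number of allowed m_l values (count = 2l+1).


m_l ranges from -l to +l in integer steps
So m_l goes from -6 to +6
Count = 2l + 1 = 2*6 + 1
= 13

13


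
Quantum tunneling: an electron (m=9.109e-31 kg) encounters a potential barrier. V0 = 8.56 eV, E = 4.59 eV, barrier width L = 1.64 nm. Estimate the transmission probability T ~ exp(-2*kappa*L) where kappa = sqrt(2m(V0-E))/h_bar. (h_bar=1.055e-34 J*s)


V0 - E = 3.97 eV = 6.3599e-19 J
kappa = sqrt(2 * m * (V0-E)) / h_bar
= sqrt(2 * 9.109e-31 * 6.3599e-19) / 1.055e-34
= 1.0203e+10 /m
2*kappa*L = 2 * 1.0203e+10 * 1.64e-9
= 33.4656
T = exp(-33.4656) = 2.924739e-15

2.924739e-15


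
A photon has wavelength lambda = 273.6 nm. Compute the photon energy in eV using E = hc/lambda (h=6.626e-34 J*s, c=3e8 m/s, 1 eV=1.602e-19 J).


E = hc / lambda
= (6.626e-34)(3e8) / (273.6e-9)
= 1.9878e-25 / 2.7360e-07
= 7.2654e-19 J
Converting to eV: 7.2654e-19 / 1.602e-19
= 4.5352 eV

4.5352


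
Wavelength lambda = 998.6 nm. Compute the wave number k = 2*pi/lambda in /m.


k = 2 * pi / lambda
= 6.2832 / (998.6e-9)
= 6.2832 / 9.9860e-07
= 6.2920e+06 /m

6.2920e+06


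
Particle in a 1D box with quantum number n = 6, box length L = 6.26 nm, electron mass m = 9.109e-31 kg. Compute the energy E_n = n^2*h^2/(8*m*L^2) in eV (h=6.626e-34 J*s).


E = n^2 * h^2 / (8 * m * L^2)
= 6^2 * (6.626e-34)^2 / (8 * 9.109e-31 * (6.26e-9)^2)
= 36 * 4.3904e-67 / (8 * 9.109e-31 * 3.9188e-17)
= 5.5347e-20 J
= 0.3455 eV

0.3455


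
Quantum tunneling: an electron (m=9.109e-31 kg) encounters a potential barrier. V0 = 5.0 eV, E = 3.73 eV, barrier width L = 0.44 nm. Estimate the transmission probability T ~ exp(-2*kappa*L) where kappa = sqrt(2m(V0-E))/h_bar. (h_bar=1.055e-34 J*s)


V0 - E = 1.27 eV = 2.0345e-19 J
kappa = sqrt(2 * m * (V0-E)) / h_bar
= sqrt(2 * 9.109e-31 * 2.0345e-19) / 1.055e-34
= 5.7707e+09 /m
2*kappa*L = 2 * 5.7707e+09 * 0.44e-9
= 5.0782
T = exp(-5.0782) = 6.230832e-03

6.230832e-03


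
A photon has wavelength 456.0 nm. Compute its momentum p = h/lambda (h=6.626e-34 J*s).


p = h / lambda
= 6.626e-34 / (456.0e-9)
= 6.626e-34 / 4.5600e-07
= 1.4531e-27 kg*m/s

1.4531e-27


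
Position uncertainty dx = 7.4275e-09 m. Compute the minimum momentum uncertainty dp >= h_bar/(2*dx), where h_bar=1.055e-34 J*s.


dp = h_bar / (2 * dx)
= 1.055e-34 / (2 * 7.4275e-09)
= 1.055e-34 / 1.4855e-08
= 7.1020e-27 kg*m/s

7.1020e-27


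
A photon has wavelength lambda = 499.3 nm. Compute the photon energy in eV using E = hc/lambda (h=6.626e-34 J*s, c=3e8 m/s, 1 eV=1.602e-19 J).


E = hc / lambda
= (6.626e-34)(3e8) / (499.3e-9)
= 1.9878e-25 / 4.9930e-07
= 3.9812e-19 J
Converting to eV: 3.9812e-19 / 1.602e-19
= 2.4851 eV

2.4851


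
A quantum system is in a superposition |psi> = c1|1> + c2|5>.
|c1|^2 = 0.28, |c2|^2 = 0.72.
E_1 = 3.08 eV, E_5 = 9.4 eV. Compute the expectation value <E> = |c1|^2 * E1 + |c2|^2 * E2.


<E> = |c1|^2 * E1 + |c2|^2 * E2
= 0.28 * 3.08 + 0.72 * 9.4
= 0.8624 + 6.768
= 7.6304 eV

7.6304


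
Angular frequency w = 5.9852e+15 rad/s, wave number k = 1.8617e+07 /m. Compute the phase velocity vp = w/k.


vp = w / k
= 5.9852e+15 / 1.8617e+07
= 3.2149e+08 m/s

3.2149e+08


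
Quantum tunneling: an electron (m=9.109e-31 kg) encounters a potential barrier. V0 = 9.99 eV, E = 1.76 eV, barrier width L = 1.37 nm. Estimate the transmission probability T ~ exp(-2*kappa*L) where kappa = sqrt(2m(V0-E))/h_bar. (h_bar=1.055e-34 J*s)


V0 - E = 8.23 eV = 1.3184e-18 J
kappa = sqrt(2 * m * (V0-E)) / h_bar
= sqrt(2 * 9.109e-31 * 1.3184e-18) / 1.055e-34
= 1.4690e+10 /m
2*kappa*L = 2 * 1.4690e+10 * 1.37e-9
= 40.2513
T = exp(-40.2513) = 3.304411e-18

3.304411e-18


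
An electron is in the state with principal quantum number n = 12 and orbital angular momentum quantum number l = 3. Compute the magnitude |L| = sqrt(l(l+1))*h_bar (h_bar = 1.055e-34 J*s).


L = sqrt(l*(l+1)) * h_bar
= sqrt(3 * 4) * 1.055e-34
= sqrt(12) * 1.055e-34
= 3.4641 * 1.055e-34
= 3.6546e-34 J*s

3.6546e-34


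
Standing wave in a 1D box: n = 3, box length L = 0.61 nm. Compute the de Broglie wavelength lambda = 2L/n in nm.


lambda = 2L / n
= 2 * 0.61 / 3
= 1.22 / 3
= 0.4067 nm

0.4067


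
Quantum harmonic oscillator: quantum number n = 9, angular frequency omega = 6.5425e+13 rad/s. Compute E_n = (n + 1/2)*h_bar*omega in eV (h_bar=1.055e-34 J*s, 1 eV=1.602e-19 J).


E = (n + 1/2) * h_bar * omega
= (9 + 0.5) * 1.055e-34 * 6.5425e+13
= 9.5 * 6.9023e-21
= 6.5572e-20 J
= 0.4093 eV

0.4093


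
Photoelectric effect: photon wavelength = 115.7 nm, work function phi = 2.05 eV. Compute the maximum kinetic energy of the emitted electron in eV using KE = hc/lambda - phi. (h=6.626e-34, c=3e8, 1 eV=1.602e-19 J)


E_photon = hc / lambda
= (6.626e-34)(3e8) / (115.7e-9)
= 1.7181e-18 J
= 10.7245 eV
KE = E_photon - phi
= 10.7245 - 2.05
= 8.6745 eV

8.6745


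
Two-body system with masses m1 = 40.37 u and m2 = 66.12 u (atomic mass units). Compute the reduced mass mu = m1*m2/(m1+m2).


mu = m1 * m2 / (m1 + m2)
= 40.37 * 66.12 / (40.37 + 66.12)
= 2669.2644 / 106.49
= 25.0659 u

25.0659


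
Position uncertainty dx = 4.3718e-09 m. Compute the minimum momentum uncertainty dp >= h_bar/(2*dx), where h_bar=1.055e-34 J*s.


dp = h_bar / (2 * dx)
= 1.055e-34 / (2 * 4.3718e-09)
= 1.055e-34 / 8.7436e-09
= 1.2066e-26 kg*m/s

1.2066e-26


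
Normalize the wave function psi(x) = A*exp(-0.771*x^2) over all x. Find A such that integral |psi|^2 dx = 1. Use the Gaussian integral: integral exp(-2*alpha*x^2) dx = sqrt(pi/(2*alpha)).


integral |psi|^2 dx = A^2 * sqrt(pi/(2*alpha)) = 1
A^2 = sqrt(2*alpha/pi)
= sqrt(2 * 0.771 / pi)
= 0.700595
A = sqrt(0.700595)
= 0.837

0.837


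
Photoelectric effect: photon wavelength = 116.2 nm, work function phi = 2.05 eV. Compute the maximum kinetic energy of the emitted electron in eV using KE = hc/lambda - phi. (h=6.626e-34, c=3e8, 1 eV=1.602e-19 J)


E_photon = hc / lambda
= (6.626e-34)(3e8) / (116.2e-9)
= 1.7107e-18 J
= 10.6783 eV
KE = E_photon - phi
= 10.6783 - 2.05
= 8.6283 eV

8.6283


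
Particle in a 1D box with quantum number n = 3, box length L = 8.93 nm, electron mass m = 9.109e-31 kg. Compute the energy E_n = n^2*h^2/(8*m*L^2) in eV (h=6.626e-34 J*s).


E = n^2 * h^2 / (8 * m * L^2)
= 3^2 * (6.626e-34)^2 / (8 * 9.109e-31 * (8.93e-9)^2)
= 9 * 4.3904e-67 / (8 * 9.109e-31 * 7.9745e-17)
= 6.7996e-21 J
= 0.0424 eV

0.0424


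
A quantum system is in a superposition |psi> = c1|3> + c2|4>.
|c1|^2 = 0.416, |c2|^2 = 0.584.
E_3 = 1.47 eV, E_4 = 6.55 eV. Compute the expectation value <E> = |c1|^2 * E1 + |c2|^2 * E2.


<E> = |c1|^2 * E1 + |c2|^2 * E2
= 0.416 * 1.47 + 0.584 * 6.55
= 0.6115 + 3.8252
= 4.4367 eV

4.4367


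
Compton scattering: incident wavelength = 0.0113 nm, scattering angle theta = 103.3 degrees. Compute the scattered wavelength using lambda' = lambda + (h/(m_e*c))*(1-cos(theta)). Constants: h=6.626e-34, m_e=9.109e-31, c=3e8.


Compton wavelength: h/(m_e*c) = 2.4247e-12 m
d_lambda = 2.4247e-12 * (1 - cos(103.3 deg))
= 2.4247e-12 * 1.23005
= 2.9825e-12 m = 0.002983 nm
lambda' = 0.0113 + 0.002983
= 0.014283 nm

0.014283


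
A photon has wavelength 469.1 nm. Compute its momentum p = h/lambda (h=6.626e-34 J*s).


p = h / lambda
= 6.626e-34 / (469.1e-9)
= 6.626e-34 / 4.6910e-07
= 1.4125e-27 kg*m/s

1.4125e-27


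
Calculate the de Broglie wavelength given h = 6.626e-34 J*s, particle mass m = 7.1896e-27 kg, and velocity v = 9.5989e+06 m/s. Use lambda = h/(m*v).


lambda = h / (m * v)
= 6.626e-34 / (7.1896e-27 * 9.5989e+06)
= 6.626e-34 / 6.9012e-20
= 9.6012e-15 m

9.6012e-15


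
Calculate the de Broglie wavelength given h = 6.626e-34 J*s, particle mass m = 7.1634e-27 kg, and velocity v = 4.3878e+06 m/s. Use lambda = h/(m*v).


lambda = h / (m * v)
= 6.626e-34 / (7.1634e-27 * 4.3878e+06)
= 6.626e-34 / 3.1432e-20
= 2.1081e-14 m

2.1081e-14


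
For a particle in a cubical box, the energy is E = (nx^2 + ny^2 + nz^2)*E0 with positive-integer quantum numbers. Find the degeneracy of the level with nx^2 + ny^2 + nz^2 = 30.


Enumerate all (nx, ny, nz) with nx^2 + ny^2 + nz^2 = 30:
(1,2,5)
(1,5,2)
(2,1,5)
(2,5,1)
(5,1,2)
(5,2,1)
Total degeneracy = 6

6


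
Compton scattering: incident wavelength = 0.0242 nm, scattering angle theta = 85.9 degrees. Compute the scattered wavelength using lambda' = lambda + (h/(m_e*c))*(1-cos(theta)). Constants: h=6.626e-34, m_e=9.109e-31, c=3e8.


Compton wavelength: h/(m_e*c) = 2.4247e-12 m
d_lambda = 2.4247e-12 * (1 - cos(85.9 deg))
= 2.4247e-12 * 0.928503
= 2.2513e-12 m = 0.002251 nm
lambda' = 0.0242 + 0.002251
= 0.026451 nm

0.026451


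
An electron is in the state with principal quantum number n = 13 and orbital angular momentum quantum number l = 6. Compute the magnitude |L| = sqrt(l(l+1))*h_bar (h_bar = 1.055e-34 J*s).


L = sqrt(l*(l+1)) * h_bar
= sqrt(6 * 7) * 1.055e-34
= sqrt(42) * 1.055e-34
= 6.4807 * 1.055e-34
= 6.8372e-34 J*s

6.8372e-34


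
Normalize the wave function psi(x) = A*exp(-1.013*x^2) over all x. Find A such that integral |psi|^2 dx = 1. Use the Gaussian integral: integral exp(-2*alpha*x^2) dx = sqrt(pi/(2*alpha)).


integral |psi|^2 dx = A^2 * sqrt(pi/(2*alpha)) = 1
A^2 = sqrt(2*alpha/pi)
= sqrt(2 * 1.013 / pi)
= 0.803054
A = sqrt(0.803054)
= 0.8961

0.8961


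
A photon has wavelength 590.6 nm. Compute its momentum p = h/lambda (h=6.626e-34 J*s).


p = h / lambda
= 6.626e-34 / (590.6e-9)
= 6.626e-34 / 5.9060e-07
= 1.1219e-27 kg*m/s

1.1219e-27


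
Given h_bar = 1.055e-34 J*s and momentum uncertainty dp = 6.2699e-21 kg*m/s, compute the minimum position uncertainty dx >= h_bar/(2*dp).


dx = h_bar / (2 * dp)
= 1.055e-34 / (2 * 6.2699e-21)
= 1.055e-34 / 1.2540e-20
= 8.4132e-15 m

8.4132e-15


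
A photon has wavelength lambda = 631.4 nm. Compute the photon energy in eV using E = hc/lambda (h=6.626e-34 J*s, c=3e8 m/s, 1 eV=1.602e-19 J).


E = hc / lambda
= (6.626e-34)(3e8) / (631.4e-9)
= 1.9878e-25 / 6.3140e-07
= 3.1482e-19 J
Converting to eV: 3.1482e-19 / 1.602e-19
= 1.9652 eV

1.9652


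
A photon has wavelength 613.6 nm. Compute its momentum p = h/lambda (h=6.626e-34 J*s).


p = h / lambda
= 6.626e-34 / (613.6e-9)
= 6.626e-34 / 6.1360e-07
= 1.0799e-27 kg*m/s

1.0799e-27


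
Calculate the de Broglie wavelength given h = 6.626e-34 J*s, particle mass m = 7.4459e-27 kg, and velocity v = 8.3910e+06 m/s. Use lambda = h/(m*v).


lambda = h / (m * v)
= 6.626e-34 / (7.4459e-27 * 8.3910e+06)
= 6.626e-34 / 6.2479e-20
= 1.0605e-14 m

1.0605e-14


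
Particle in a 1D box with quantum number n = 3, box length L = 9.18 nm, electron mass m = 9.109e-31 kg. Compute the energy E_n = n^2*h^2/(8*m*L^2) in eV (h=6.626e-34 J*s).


E = n^2 * h^2 / (8 * m * L^2)
= 3^2 * (6.626e-34)^2 / (8 * 9.109e-31 * (9.18e-9)^2)
= 9 * 4.3904e-67 / (8 * 9.109e-31 * 8.4272e-17)
= 6.4343e-21 J
= 0.0402 eV

0.0402


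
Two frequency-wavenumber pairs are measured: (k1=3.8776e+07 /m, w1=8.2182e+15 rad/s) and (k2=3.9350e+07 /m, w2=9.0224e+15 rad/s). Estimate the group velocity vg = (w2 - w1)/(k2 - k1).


vg = (w2 - w1) / (k2 - k1)
= (9.0224e+15 - 8.2182e+15) / (3.9350e+07 - 3.8776e+07)
= 8.0420e+14 / 5.7400e+05
= 1.4010e+09 m/s

1.4010e+09


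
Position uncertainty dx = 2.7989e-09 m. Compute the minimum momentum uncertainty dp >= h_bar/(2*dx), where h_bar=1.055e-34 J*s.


dp = h_bar / (2 * dx)
= 1.055e-34 / (2 * 2.7989e-09)
= 1.055e-34 / 5.5978e-09
= 1.8847e-26 kg*m/s

1.8847e-26


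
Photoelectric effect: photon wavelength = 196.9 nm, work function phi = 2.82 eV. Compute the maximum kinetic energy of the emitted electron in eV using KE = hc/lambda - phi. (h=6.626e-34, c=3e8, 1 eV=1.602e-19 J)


E_photon = hc / lambda
= (6.626e-34)(3e8) / (196.9e-9)
= 1.0095e-18 J
= 6.3018 eV
KE = E_photon - phi
= 6.3018 - 2.82
= 3.4818 eV

3.4818


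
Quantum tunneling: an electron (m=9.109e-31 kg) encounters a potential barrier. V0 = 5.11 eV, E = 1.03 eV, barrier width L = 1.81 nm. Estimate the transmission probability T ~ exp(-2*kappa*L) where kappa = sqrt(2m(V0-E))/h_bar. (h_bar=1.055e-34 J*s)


V0 - E = 4.08 eV = 6.5362e-19 J
kappa = sqrt(2 * m * (V0-E)) / h_bar
= sqrt(2 * 9.109e-31 * 6.5362e-19) / 1.055e-34
= 1.0343e+10 /m
2*kappa*L = 2 * 1.0343e+10 * 1.81e-9
= 37.4428
T = exp(-37.4428) = 5.480473e-17

5.480473e-17


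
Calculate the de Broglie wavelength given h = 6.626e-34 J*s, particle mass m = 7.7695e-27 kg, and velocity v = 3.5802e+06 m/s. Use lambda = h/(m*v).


lambda = h / (m * v)
= 6.626e-34 / (7.7695e-27 * 3.5802e+06)
= 6.626e-34 / 2.7816e-20
= 2.3821e-14 m

2.3821e-14


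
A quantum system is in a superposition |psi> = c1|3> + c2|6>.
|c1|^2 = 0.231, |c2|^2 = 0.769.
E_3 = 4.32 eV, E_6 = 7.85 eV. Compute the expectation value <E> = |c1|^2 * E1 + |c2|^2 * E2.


<E> = |c1|^2 * E1 + |c2|^2 * E2
= 0.231 * 4.32 + 0.769 * 7.85
= 0.9979 + 6.0366
= 7.0346 eV

7.0346


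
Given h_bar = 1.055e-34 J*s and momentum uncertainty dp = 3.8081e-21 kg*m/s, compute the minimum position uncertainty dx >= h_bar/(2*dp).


dx = h_bar / (2 * dp)
= 1.055e-34 / (2 * 3.8081e-21)
= 1.055e-34 / 7.6162e-21
= 1.3852e-14 m

1.3852e-14


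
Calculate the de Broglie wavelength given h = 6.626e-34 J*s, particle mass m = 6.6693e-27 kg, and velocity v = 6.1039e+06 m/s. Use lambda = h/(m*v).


lambda = h / (m * v)
= 6.626e-34 / (6.6693e-27 * 6.1039e+06)
= 6.626e-34 / 4.0709e-20
= 1.6277e-14 m

1.6277e-14


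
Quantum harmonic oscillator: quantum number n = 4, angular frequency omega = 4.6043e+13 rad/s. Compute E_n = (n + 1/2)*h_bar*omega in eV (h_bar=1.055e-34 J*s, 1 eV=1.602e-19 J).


E = (n + 1/2) * h_bar * omega
= (4 + 0.5) * 1.055e-34 * 4.6043e+13
= 4.5 * 4.8575e-21
= 2.1859e-20 J
= 0.1364 eV

0.1364


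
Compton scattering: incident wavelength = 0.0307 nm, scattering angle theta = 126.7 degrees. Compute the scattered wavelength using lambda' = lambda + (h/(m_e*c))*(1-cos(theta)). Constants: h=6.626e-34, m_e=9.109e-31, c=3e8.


Compton wavelength: h/(m_e*c) = 2.4247e-12 m
d_lambda = 2.4247e-12 * (1 - cos(126.7 deg))
= 2.4247e-12 * 1.597625
= 3.8738e-12 m = 0.003874 nm
lambda' = 0.0307 + 0.003874
= 0.034574 nm

0.034574


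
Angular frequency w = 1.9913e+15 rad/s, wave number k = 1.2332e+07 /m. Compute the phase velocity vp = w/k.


vp = w / k
= 1.9913e+15 / 1.2332e+07
= 1.6147e+08 m/s

1.6147e+08


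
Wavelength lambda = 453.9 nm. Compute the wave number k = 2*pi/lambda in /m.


k = 2 * pi / lambda
= 6.2832 / (453.9e-9)
= 6.2832 / 4.5390e-07
= 1.3843e+07 /m

1.3843e+07
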